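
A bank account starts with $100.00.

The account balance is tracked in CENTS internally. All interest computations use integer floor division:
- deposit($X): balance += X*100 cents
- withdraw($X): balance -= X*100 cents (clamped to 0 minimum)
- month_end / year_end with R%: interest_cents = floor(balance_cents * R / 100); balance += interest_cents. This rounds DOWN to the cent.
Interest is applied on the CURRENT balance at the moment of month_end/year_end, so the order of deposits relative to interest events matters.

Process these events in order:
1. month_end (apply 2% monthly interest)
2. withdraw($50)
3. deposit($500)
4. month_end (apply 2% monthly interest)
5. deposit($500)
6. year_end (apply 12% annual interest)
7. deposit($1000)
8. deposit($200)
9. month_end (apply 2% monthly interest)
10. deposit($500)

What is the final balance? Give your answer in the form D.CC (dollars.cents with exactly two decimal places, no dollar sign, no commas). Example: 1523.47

Answer: 2938.41

Derivation:
After 1 (month_end (apply 2% monthly interest)): balance=$102.00 total_interest=$2.00
After 2 (withdraw($50)): balance=$52.00 total_interest=$2.00
After 3 (deposit($500)): balance=$552.00 total_interest=$2.00
After 4 (month_end (apply 2% monthly interest)): balance=$563.04 total_interest=$13.04
After 5 (deposit($500)): balance=$1063.04 total_interest=$13.04
After 6 (year_end (apply 12% annual interest)): balance=$1190.60 total_interest=$140.60
After 7 (deposit($1000)): balance=$2190.60 total_interest=$140.60
After 8 (deposit($200)): balance=$2390.60 total_interest=$140.60
After 9 (month_end (apply 2% monthly interest)): balance=$2438.41 total_interest=$188.41
After 10 (deposit($500)): balance=$2938.41 total_interest=$188.41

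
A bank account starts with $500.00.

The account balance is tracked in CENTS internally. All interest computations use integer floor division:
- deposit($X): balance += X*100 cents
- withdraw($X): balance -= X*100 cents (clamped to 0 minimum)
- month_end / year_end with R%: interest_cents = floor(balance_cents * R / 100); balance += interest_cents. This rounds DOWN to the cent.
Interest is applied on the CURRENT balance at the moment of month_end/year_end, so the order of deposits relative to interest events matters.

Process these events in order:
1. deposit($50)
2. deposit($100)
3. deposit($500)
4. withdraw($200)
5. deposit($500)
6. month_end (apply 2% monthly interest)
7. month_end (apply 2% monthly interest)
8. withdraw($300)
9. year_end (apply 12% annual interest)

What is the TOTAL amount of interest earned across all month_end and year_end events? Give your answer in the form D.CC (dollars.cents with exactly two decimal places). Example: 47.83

After 1 (deposit($50)): balance=$550.00 total_interest=$0.00
After 2 (deposit($100)): balance=$650.00 total_interest=$0.00
After 3 (deposit($500)): balance=$1150.00 total_interest=$0.00
After 4 (withdraw($200)): balance=$950.00 total_interest=$0.00
After 5 (deposit($500)): balance=$1450.00 total_interest=$0.00
After 6 (month_end (apply 2% monthly interest)): balance=$1479.00 total_interest=$29.00
After 7 (month_end (apply 2% monthly interest)): balance=$1508.58 total_interest=$58.58
After 8 (withdraw($300)): balance=$1208.58 total_interest=$58.58
After 9 (year_end (apply 12% annual interest)): balance=$1353.60 total_interest=$203.60

Answer: 203.60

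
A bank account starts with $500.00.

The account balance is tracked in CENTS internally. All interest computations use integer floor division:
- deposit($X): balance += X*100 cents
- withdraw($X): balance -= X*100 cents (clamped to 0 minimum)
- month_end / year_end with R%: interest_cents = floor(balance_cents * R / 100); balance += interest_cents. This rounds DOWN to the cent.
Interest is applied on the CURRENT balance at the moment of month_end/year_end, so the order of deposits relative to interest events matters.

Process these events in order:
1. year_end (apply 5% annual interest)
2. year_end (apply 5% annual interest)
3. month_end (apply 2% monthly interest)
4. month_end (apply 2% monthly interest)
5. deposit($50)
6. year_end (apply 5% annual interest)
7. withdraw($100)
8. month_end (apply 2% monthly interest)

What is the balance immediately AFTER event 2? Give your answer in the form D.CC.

Answer: 551.25

Derivation:
After 1 (year_end (apply 5% annual interest)): balance=$525.00 total_interest=$25.00
After 2 (year_end (apply 5% annual interest)): balance=$551.25 total_interest=$51.25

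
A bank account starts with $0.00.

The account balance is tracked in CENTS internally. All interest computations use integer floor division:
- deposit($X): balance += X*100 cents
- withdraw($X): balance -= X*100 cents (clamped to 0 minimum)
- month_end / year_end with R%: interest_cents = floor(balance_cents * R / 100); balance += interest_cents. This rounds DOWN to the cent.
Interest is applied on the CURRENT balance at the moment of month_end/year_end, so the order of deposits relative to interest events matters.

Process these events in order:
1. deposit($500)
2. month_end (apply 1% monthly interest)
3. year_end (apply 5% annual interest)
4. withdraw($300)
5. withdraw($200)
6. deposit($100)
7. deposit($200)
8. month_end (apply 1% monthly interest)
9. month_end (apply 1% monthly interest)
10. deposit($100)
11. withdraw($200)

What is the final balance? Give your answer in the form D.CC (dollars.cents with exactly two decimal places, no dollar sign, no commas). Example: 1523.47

Answer: 236.88

Derivation:
After 1 (deposit($500)): balance=$500.00 total_interest=$0.00
After 2 (month_end (apply 1% monthly interest)): balance=$505.00 total_interest=$5.00
After 3 (year_end (apply 5% annual interest)): balance=$530.25 total_interest=$30.25
After 4 (withdraw($300)): balance=$230.25 total_interest=$30.25
After 5 (withdraw($200)): balance=$30.25 total_interest=$30.25
After 6 (deposit($100)): balance=$130.25 total_interest=$30.25
After 7 (deposit($200)): balance=$330.25 total_interest=$30.25
After 8 (month_end (apply 1% monthly interest)): balance=$333.55 total_interest=$33.55
After 9 (month_end (apply 1% monthly interest)): balance=$336.88 total_interest=$36.88
After 10 (deposit($100)): balance=$436.88 total_interest=$36.88
After 11 (withdraw($200)): balance=$236.88 total_interest=$36.88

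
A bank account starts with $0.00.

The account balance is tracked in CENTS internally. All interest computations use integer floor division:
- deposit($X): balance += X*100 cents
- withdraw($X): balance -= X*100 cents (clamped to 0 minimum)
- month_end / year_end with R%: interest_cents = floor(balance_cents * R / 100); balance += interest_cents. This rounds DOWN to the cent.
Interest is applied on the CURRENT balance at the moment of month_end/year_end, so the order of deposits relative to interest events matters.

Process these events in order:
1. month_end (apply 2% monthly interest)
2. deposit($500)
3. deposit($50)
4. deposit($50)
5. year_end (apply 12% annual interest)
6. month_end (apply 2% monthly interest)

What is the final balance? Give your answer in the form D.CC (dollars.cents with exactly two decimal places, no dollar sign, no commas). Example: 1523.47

After 1 (month_end (apply 2% monthly interest)): balance=$0.00 total_interest=$0.00
After 2 (deposit($500)): balance=$500.00 total_interest=$0.00
After 3 (deposit($50)): balance=$550.00 total_interest=$0.00
After 4 (deposit($50)): balance=$600.00 total_interest=$0.00
After 5 (year_end (apply 12% annual interest)): balance=$672.00 total_interest=$72.00
After 6 (month_end (apply 2% monthly interest)): balance=$685.44 total_interest=$85.44

Answer: 685.44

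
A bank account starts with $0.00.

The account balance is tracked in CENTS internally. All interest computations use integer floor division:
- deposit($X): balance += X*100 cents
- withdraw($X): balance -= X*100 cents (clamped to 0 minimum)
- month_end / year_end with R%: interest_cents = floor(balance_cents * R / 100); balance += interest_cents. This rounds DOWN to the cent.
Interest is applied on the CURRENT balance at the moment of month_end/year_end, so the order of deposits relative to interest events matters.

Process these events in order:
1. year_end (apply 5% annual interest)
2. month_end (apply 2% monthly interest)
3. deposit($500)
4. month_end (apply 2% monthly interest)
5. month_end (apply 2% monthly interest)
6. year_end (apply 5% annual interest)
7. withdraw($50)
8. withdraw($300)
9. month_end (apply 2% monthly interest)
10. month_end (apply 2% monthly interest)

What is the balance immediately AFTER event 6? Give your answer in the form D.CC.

After 1 (year_end (apply 5% annual interest)): balance=$0.00 total_interest=$0.00
After 2 (month_end (apply 2% monthly interest)): balance=$0.00 total_interest=$0.00
After 3 (deposit($500)): balance=$500.00 total_interest=$0.00
After 4 (month_end (apply 2% monthly interest)): balance=$510.00 total_interest=$10.00
After 5 (month_end (apply 2% monthly interest)): balance=$520.20 total_interest=$20.20
After 6 (year_end (apply 5% annual interest)): balance=$546.21 total_interest=$46.21

Answer: 546.21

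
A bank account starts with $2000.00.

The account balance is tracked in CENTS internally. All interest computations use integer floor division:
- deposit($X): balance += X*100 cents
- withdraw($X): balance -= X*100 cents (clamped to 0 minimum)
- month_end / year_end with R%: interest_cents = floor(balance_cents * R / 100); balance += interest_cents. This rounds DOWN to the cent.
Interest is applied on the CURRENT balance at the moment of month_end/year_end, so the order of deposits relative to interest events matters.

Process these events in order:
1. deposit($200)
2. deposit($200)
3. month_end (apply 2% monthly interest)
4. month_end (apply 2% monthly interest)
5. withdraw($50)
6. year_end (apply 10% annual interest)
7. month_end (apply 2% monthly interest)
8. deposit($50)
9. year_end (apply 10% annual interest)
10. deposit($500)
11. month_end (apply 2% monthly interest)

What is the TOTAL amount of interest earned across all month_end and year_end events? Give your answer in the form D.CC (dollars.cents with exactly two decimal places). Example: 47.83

Answer: 746.52

Derivation:
After 1 (deposit($200)): balance=$2200.00 total_interest=$0.00
After 2 (deposit($200)): balance=$2400.00 total_interest=$0.00
After 3 (month_end (apply 2% monthly interest)): balance=$2448.00 total_interest=$48.00
After 4 (month_end (apply 2% monthly interest)): balance=$2496.96 total_interest=$96.96
After 5 (withdraw($50)): balance=$2446.96 total_interest=$96.96
After 6 (year_end (apply 10% annual interest)): balance=$2691.65 total_interest=$341.65
After 7 (month_end (apply 2% monthly interest)): balance=$2745.48 total_interest=$395.48
After 8 (deposit($50)): balance=$2795.48 total_interest=$395.48
After 9 (year_end (apply 10% annual interest)): balance=$3075.02 total_interest=$675.02
After 10 (deposit($500)): balance=$3575.02 total_interest=$675.02
After 11 (month_end (apply 2% monthly interest)): balance=$3646.52 total_interest=$746.52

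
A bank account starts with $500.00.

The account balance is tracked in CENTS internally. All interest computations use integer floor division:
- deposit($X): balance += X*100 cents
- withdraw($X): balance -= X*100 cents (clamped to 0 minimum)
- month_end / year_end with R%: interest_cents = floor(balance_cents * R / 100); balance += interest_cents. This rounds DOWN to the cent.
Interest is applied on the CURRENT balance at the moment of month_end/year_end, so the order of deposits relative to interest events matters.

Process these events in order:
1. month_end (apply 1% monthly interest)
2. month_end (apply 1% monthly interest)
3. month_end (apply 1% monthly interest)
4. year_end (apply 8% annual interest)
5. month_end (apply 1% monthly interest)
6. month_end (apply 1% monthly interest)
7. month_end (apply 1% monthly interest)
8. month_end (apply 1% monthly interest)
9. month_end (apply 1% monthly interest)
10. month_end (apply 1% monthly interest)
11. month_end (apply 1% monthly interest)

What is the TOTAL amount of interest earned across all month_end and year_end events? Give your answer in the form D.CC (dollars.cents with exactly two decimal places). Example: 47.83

After 1 (month_end (apply 1% monthly interest)): balance=$505.00 total_interest=$5.00
After 2 (month_end (apply 1% monthly interest)): balance=$510.05 total_interest=$10.05
After 3 (month_end (apply 1% monthly interest)): balance=$515.15 total_interest=$15.15
After 4 (year_end (apply 8% annual interest)): balance=$556.36 total_interest=$56.36
After 5 (month_end (apply 1% monthly interest)): balance=$561.92 total_interest=$61.92
After 6 (month_end (apply 1% monthly interest)): balance=$567.53 total_interest=$67.53
After 7 (month_end (apply 1% monthly interest)): balance=$573.20 total_interest=$73.20
After 8 (month_end (apply 1% monthly interest)): balance=$578.93 total_interest=$78.93
After 9 (month_end (apply 1% monthly interest)): balance=$584.71 total_interest=$84.71
After 10 (month_end (apply 1% monthly interest)): balance=$590.55 total_interest=$90.55
After 11 (month_end (apply 1% monthly interest)): balance=$596.45 total_interest=$96.45

Answer: 96.45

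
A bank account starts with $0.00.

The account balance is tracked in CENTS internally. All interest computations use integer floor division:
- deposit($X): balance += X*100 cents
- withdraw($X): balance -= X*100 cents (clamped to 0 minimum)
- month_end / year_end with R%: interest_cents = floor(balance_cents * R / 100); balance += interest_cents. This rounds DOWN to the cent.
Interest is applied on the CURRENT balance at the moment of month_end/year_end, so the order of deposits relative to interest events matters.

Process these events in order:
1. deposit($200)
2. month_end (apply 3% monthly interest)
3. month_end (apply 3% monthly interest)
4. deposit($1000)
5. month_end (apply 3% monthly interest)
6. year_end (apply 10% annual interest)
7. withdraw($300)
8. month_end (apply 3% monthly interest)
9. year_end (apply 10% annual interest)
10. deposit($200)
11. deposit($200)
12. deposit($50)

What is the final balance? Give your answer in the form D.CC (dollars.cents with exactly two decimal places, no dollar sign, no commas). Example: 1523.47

After 1 (deposit($200)): balance=$200.00 total_interest=$0.00
After 2 (month_end (apply 3% monthly interest)): balance=$206.00 total_interest=$6.00
After 3 (month_end (apply 3% monthly interest)): balance=$212.18 total_interest=$12.18
After 4 (deposit($1000)): balance=$1212.18 total_interest=$12.18
After 5 (month_end (apply 3% monthly interest)): balance=$1248.54 total_interest=$48.54
After 6 (year_end (apply 10% annual interest)): balance=$1373.39 total_interest=$173.39
After 7 (withdraw($300)): balance=$1073.39 total_interest=$173.39
After 8 (month_end (apply 3% monthly interest)): balance=$1105.59 total_interest=$205.59
After 9 (year_end (apply 10% annual interest)): balance=$1216.14 total_interest=$316.14
After 10 (deposit($200)): balance=$1416.14 total_interest=$316.14
After 11 (deposit($200)): balance=$1616.14 total_interest=$316.14
After 12 (deposit($50)): balance=$1666.14 total_interest=$316.14

Answer: 1666.14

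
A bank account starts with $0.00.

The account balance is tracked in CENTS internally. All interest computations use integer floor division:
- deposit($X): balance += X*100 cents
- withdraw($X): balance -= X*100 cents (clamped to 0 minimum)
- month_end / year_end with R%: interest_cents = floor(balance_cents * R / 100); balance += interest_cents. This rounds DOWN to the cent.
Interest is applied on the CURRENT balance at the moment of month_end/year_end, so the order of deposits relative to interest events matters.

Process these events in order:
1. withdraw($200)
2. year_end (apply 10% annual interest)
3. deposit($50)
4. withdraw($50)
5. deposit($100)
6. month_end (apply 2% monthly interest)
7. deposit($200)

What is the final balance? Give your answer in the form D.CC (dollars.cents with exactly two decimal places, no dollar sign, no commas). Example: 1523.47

After 1 (withdraw($200)): balance=$0.00 total_interest=$0.00
After 2 (year_end (apply 10% annual interest)): balance=$0.00 total_interest=$0.00
After 3 (deposit($50)): balance=$50.00 total_interest=$0.00
After 4 (withdraw($50)): balance=$0.00 total_interest=$0.00
After 5 (deposit($100)): balance=$100.00 total_interest=$0.00
After 6 (month_end (apply 2% monthly interest)): balance=$102.00 total_interest=$2.00
After 7 (deposit($200)): balance=$302.00 total_interest=$2.00

Answer: 302.00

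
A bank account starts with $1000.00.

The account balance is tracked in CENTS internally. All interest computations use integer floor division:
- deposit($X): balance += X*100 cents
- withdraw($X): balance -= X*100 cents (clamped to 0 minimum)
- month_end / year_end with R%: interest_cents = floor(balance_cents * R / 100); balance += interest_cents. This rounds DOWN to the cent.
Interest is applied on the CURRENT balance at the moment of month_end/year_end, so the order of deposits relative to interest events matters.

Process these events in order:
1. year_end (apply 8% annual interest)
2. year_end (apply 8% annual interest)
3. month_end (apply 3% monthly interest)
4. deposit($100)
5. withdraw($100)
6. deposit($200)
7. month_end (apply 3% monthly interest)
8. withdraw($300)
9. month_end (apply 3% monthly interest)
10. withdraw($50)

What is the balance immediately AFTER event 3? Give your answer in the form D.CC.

Answer: 1201.39

Derivation:
After 1 (year_end (apply 8% annual interest)): balance=$1080.00 total_interest=$80.00
After 2 (year_end (apply 8% annual interest)): balance=$1166.40 total_interest=$166.40
After 3 (month_end (apply 3% monthly interest)): balance=$1201.39 total_interest=$201.39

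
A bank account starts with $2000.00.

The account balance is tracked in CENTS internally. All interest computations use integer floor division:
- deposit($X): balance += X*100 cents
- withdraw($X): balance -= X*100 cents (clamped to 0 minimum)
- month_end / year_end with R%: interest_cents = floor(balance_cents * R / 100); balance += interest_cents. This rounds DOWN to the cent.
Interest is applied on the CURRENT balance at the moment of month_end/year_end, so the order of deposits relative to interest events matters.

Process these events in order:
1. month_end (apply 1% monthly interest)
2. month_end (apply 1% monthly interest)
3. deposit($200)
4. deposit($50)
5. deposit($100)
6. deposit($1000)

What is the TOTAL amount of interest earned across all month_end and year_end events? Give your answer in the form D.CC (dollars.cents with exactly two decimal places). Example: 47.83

After 1 (month_end (apply 1% monthly interest)): balance=$2020.00 total_interest=$20.00
After 2 (month_end (apply 1% monthly interest)): balance=$2040.20 total_interest=$40.20
After 3 (deposit($200)): balance=$2240.20 total_interest=$40.20
After 4 (deposit($50)): balance=$2290.20 total_interest=$40.20
After 5 (deposit($100)): balance=$2390.20 total_interest=$40.20
After 6 (deposit($1000)): balance=$3390.20 total_interest=$40.20

Answer: 40.20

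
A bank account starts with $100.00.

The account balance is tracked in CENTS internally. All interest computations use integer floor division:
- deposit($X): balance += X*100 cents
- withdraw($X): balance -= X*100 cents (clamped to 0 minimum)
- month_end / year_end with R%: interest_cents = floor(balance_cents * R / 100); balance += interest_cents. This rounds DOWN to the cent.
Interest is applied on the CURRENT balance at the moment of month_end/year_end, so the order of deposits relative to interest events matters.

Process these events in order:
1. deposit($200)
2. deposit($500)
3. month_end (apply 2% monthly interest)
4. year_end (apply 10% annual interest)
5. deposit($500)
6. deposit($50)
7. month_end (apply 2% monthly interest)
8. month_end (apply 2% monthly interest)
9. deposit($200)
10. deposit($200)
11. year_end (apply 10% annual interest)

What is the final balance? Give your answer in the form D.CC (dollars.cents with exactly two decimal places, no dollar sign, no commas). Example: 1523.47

After 1 (deposit($200)): balance=$300.00 total_interest=$0.00
After 2 (deposit($500)): balance=$800.00 total_interest=$0.00
After 3 (month_end (apply 2% monthly interest)): balance=$816.00 total_interest=$16.00
After 4 (year_end (apply 10% annual interest)): balance=$897.60 total_interest=$97.60
After 5 (deposit($500)): balance=$1397.60 total_interest=$97.60
After 6 (deposit($50)): balance=$1447.60 total_interest=$97.60
After 7 (month_end (apply 2% monthly interest)): balance=$1476.55 total_interest=$126.55
After 8 (month_end (apply 2% monthly interest)): balance=$1506.08 total_interest=$156.08
After 9 (deposit($200)): balance=$1706.08 total_interest=$156.08
After 10 (deposit($200)): balance=$1906.08 total_interest=$156.08
After 11 (year_end (apply 10% annual interest)): balance=$2096.68 total_interest=$346.68

Answer: 2096.68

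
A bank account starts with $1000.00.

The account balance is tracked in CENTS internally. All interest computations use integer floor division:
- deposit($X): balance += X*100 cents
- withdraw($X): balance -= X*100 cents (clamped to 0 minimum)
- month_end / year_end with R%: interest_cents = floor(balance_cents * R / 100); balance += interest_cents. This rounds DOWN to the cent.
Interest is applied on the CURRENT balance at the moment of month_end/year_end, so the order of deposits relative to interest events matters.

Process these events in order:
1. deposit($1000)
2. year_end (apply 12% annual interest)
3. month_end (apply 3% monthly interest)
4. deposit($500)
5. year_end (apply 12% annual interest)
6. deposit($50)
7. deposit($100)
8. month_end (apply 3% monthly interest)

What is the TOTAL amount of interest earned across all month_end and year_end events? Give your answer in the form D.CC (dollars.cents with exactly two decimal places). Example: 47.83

Answer: 742.88

Derivation:
After 1 (deposit($1000)): balance=$2000.00 total_interest=$0.00
After 2 (year_end (apply 12% annual interest)): balance=$2240.00 total_interest=$240.00
After 3 (month_end (apply 3% monthly interest)): balance=$2307.20 total_interest=$307.20
After 4 (deposit($500)): balance=$2807.20 total_interest=$307.20
After 5 (year_end (apply 12% annual interest)): balance=$3144.06 total_interest=$644.06
After 6 (deposit($50)): balance=$3194.06 total_interest=$644.06
After 7 (deposit($100)): balance=$3294.06 total_interest=$644.06
After 8 (month_end (apply 3% monthly interest)): balance=$3392.88 total_interest=$742.88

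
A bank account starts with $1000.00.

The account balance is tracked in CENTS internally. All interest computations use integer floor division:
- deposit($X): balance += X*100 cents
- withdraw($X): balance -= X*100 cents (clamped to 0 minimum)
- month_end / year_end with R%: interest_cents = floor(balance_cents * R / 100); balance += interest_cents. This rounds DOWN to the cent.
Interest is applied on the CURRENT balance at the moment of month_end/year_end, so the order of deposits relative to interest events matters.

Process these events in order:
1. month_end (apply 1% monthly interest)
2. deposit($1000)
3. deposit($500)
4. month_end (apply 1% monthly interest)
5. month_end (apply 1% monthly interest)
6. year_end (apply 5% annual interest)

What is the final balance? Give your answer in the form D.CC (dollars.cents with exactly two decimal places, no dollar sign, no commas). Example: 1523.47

After 1 (month_end (apply 1% monthly interest)): balance=$1010.00 total_interest=$10.00
After 2 (deposit($1000)): balance=$2010.00 total_interest=$10.00
After 3 (deposit($500)): balance=$2510.00 total_interest=$10.00
After 4 (month_end (apply 1% monthly interest)): balance=$2535.10 total_interest=$35.10
After 5 (month_end (apply 1% monthly interest)): balance=$2560.45 total_interest=$60.45
After 6 (year_end (apply 5% annual interest)): balance=$2688.47 total_interest=$188.47

Answer: 2688.47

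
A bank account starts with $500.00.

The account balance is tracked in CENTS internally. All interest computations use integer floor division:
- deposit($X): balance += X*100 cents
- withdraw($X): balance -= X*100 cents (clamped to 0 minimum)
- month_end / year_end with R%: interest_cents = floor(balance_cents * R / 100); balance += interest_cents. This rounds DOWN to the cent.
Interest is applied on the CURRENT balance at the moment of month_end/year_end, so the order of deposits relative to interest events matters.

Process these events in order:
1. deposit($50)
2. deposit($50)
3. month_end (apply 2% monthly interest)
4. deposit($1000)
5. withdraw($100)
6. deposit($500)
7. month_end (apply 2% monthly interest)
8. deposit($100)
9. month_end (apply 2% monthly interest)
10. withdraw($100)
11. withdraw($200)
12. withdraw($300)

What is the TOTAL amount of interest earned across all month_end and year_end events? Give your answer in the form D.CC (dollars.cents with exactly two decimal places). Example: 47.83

Answer: 95.28

Derivation:
After 1 (deposit($50)): balance=$550.00 total_interest=$0.00
After 2 (deposit($50)): balance=$600.00 total_interest=$0.00
After 3 (month_end (apply 2% monthly interest)): balance=$612.00 total_interest=$12.00
After 4 (deposit($1000)): balance=$1612.00 total_interest=$12.00
After 5 (withdraw($100)): balance=$1512.00 total_interest=$12.00
After 6 (deposit($500)): balance=$2012.00 total_interest=$12.00
After 7 (month_end (apply 2% monthly interest)): balance=$2052.24 total_interest=$52.24
After 8 (deposit($100)): balance=$2152.24 total_interest=$52.24
After 9 (month_end (apply 2% monthly interest)): balance=$2195.28 total_interest=$95.28
After 10 (withdraw($100)): balance=$2095.28 total_interest=$95.28
After 11 (withdraw($200)): balance=$1895.28 total_interest=$95.28
After 12 (withdraw($300)): balance=$1595.28 total_interest=$95.28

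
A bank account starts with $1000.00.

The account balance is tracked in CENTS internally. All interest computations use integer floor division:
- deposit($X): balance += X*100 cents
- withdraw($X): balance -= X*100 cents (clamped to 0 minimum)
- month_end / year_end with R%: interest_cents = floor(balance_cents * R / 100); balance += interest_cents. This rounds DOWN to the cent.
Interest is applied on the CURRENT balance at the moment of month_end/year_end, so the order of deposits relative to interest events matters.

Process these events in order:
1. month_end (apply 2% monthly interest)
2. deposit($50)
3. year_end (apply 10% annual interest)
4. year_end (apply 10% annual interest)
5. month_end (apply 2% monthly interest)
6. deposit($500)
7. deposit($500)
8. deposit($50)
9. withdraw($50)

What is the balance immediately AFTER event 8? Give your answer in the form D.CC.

After 1 (month_end (apply 2% monthly interest)): balance=$1020.00 total_interest=$20.00
After 2 (deposit($50)): balance=$1070.00 total_interest=$20.00
After 3 (year_end (apply 10% annual interest)): balance=$1177.00 total_interest=$127.00
After 4 (year_end (apply 10% annual interest)): balance=$1294.70 total_interest=$244.70
After 5 (month_end (apply 2% monthly interest)): balance=$1320.59 total_interest=$270.59
After 6 (deposit($500)): balance=$1820.59 total_interest=$270.59
After 7 (deposit($500)): balance=$2320.59 total_interest=$270.59
After 8 (deposit($50)): balance=$2370.59 total_interest=$270.59

Answer: 2370.59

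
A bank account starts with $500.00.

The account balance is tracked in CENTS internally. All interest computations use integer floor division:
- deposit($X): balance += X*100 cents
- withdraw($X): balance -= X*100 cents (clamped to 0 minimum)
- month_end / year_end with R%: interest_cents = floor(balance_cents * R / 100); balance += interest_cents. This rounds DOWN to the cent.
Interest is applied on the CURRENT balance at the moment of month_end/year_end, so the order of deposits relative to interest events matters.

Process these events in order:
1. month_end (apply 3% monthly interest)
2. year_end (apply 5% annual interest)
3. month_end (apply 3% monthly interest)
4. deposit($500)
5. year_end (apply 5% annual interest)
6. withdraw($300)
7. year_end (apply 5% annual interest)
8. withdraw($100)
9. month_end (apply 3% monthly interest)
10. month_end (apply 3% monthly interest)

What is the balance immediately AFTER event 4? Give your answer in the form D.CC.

After 1 (month_end (apply 3% monthly interest)): balance=$515.00 total_interest=$15.00
After 2 (year_end (apply 5% annual interest)): balance=$540.75 total_interest=$40.75
After 3 (month_end (apply 3% monthly interest)): balance=$556.97 total_interest=$56.97
After 4 (deposit($500)): balance=$1056.97 total_interest=$56.97

Answer: 1056.97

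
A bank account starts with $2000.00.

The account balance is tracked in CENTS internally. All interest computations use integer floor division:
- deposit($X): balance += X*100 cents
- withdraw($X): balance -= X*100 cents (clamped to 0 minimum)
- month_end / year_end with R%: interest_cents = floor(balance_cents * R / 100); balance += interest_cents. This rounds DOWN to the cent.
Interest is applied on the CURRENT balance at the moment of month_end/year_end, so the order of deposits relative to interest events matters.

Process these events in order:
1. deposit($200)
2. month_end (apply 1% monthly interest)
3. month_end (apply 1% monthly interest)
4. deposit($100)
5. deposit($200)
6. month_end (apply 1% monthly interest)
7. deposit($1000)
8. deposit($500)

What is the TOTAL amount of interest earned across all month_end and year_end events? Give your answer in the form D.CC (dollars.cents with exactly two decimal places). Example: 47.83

After 1 (deposit($200)): balance=$2200.00 total_interest=$0.00
After 2 (month_end (apply 1% monthly interest)): balance=$2222.00 total_interest=$22.00
After 3 (month_end (apply 1% monthly interest)): balance=$2244.22 total_interest=$44.22
After 4 (deposit($100)): balance=$2344.22 total_interest=$44.22
After 5 (deposit($200)): balance=$2544.22 total_interest=$44.22
After 6 (month_end (apply 1% monthly interest)): balance=$2569.66 total_interest=$69.66
After 7 (deposit($1000)): balance=$3569.66 total_interest=$69.66
After 8 (deposit($500)): balance=$4069.66 total_interest=$69.66

Answer: 69.66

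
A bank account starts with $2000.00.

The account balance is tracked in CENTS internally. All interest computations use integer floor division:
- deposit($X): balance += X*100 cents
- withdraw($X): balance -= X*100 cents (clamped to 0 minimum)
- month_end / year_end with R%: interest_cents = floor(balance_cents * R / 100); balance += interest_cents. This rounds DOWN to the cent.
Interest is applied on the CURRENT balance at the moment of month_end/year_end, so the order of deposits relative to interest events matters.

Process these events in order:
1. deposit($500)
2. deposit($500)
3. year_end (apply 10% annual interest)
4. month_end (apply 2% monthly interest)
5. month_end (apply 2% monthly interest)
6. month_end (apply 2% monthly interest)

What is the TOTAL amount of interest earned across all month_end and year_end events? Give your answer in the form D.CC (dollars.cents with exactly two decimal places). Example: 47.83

After 1 (deposit($500)): balance=$2500.00 total_interest=$0.00
After 2 (deposit($500)): balance=$3000.00 total_interest=$0.00
After 3 (year_end (apply 10% annual interest)): balance=$3300.00 total_interest=$300.00
After 4 (month_end (apply 2% monthly interest)): balance=$3366.00 total_interest=$366.00
After 5 (month_end (apply 2% monthly interest)): balance=$3433.32 total_interest=$433.32
After 6 (month_end (apply 2% monthly interest)): balance=$3501.98 total_interest=$501.98

Answer: 501.98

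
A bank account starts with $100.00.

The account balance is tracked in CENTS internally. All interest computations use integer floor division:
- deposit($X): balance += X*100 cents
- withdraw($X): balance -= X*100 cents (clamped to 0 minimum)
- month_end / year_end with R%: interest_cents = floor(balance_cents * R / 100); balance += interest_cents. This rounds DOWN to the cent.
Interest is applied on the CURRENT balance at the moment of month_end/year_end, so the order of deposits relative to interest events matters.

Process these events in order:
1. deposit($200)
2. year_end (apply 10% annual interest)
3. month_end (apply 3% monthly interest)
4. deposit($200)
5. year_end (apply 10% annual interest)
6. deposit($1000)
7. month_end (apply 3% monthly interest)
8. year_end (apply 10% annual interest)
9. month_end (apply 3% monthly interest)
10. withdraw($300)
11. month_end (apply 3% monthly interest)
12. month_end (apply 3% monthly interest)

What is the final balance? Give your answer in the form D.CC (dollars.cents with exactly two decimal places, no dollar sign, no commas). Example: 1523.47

After 1 (deposit($200)): balance=$300.00 total_interest=$0.00
After 2 (year_end (apply 10% annual interest)): balance=$330.00 total_interest=$30.00
After 3 (month_end (apply 3% monthly interest)): balance=$339.90 total_interest=$39.90
After 4 (deposit($200)): balance=$539.90 total_interest=$39.90
After 5 (year_end (apply 10% annual interest)): balance=$593.89 total_interest=$93.89
After 6 (deposit($1000)): balance=$1593.89 total_interest=$93.89
After 7 (month_end (apply 3% monthly interest)): balance=$1641.70 total_interest=$141.70
After 8 (year_end (apply 10% annual interest)): balance=$1805.87 total_interest=$305.87
After 9 (month_end (apply 3% monthly interest)): balance=$1860.04 total_interest=$360.04
After 10 (withdraw($300)): balance=$1560.04 total_interest=$360.04
After 11 (month_end (apply 3% monthly interest)): balance=$1606.84 total_interest=$406.84
After 12 (month_end (apply 3% monthly interest)): balance=$1655.04 total_interest=$455.04

Answer: 1655.04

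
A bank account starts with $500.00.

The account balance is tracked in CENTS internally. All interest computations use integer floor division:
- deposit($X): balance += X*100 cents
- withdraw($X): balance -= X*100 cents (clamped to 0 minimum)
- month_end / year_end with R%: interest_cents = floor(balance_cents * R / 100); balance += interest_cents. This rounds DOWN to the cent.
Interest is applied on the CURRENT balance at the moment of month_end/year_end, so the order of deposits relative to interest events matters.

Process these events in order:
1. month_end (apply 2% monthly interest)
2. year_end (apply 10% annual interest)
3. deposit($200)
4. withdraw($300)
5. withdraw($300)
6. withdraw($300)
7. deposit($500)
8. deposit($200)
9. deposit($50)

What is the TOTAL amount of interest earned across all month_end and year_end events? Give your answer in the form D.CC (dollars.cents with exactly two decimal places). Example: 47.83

Answer: 61.00

Derivation:
After 1 (month_end (apply 2% monthly interest)): balance=$510.00 total_interest=$10.00
After 2 (year_end (apply 10% annual interest)): balance=$561.00 total_interest=$61.00
After 3 (deposit($200)): balance=$761.00 total_interest=$61.00
After 4 (withdraw($300)): balance=$461.00 total_interest=$61.00
After 5 (withdraw($300)): balance=$161.00 total_interest=$61.00
After 6 (withdraw($300)): balance=$0.00 total_interest=$61.00
After 7 (deposit($500)): balance=$500.00 total_interest=$61.00
After 8 (deposit($200)): balance=$700.00 total_interest=$61.00
After 9 (deposit($50)): balance=$750.00 total_interest=$61.00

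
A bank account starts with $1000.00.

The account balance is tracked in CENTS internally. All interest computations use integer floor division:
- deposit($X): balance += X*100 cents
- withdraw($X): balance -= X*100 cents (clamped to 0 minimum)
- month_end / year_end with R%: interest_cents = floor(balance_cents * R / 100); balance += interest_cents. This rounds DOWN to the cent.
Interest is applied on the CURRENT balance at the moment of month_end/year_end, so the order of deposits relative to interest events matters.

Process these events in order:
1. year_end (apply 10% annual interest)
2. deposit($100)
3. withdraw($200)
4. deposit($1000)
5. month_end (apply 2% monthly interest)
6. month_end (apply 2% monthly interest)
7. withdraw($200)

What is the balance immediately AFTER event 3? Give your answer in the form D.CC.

Answer: 1000.00

Derivation:
After 1 (year_end (apply 10% annual interest)): balance=$1100.00 total_interest=$100.00
After 2 (deposit($100)): balance=$1200.00 total_interest=$100.00
After 3 (withdraw($200)): balance=$1000.00 total_interest=$100.00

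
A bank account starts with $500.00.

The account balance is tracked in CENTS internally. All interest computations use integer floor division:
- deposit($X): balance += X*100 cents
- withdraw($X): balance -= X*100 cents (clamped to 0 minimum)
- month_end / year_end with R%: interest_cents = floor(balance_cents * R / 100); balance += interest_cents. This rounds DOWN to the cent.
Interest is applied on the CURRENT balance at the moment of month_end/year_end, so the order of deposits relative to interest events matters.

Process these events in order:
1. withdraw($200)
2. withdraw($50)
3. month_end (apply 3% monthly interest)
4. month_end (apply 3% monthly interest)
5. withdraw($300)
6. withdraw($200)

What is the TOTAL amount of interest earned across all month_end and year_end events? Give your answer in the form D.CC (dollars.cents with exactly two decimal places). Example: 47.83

Answer: 15.22

Derivation:
After 1 (withdraw($200)): balance=$300.00 total_interest=$0.00
After 2 (withdraw($50)): balance=$250.00 total_interest=$0.00
After 3 (month_end (apply 3% monthly interest)): balance=$257.50 total_interest=$7.50
After 4 (month_end (apply 3% monthly interest)): balance=$265.22 total_interest=$15.22
After 5 (withdraw($300)): balance=$0.00 total_interest=$15.22
After 6 (withdraw($200)): balance=$0.00 total_interest=$15.22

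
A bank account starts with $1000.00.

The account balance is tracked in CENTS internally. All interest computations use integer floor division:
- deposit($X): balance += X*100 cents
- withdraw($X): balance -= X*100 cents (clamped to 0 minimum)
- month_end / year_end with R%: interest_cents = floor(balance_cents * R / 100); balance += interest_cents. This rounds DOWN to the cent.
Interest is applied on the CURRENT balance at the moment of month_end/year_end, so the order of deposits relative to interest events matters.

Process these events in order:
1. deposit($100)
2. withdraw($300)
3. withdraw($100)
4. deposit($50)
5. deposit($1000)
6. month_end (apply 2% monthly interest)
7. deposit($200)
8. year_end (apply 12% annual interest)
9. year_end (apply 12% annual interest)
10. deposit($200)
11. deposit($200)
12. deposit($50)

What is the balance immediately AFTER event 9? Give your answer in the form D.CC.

After 1 (deposit($100)): balance=$1100.00 total_interest=$0.00
After 2 (withdraw($300)): balance=$800.00 total_interest=$0.00
After 3 (withdraw($100)): balance=$700.00 total_interest=$0.00
After 4 (deposit($50)): balance=$750.00 total_interest=$0.00
After 5 (deposit($1000)): balance=$1750.00 total_interest=$0.00
After 6 (month_end (apply 2% monthly interest)): balance=$1785.00 total_interest=$35.00
After 7 (deposit($200)): balance=$1985.00 total_interest=$35.00
After 8 (year_end (apply 12% annual interest)): balance=$2223.20 total_interest=$273.20
After 9 (year_end (apply 12% annual interest)): balance=$2489.98 total_interest=$539.98

Answer: 2489.98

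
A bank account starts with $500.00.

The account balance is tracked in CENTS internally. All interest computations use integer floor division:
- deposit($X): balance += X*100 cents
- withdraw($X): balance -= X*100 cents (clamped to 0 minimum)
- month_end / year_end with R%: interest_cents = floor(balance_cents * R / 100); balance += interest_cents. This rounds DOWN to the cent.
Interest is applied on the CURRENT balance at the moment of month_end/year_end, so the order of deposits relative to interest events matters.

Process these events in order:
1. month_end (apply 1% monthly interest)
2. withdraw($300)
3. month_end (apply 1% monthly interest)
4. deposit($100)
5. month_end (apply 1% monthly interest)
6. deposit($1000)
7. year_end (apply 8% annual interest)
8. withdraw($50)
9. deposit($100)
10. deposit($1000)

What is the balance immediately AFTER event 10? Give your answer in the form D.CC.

After 1 (month_end (apply 1% monthly interest)): balance=$505.00 total_interest=$5.00
After 2 (withdraw($300)): balance=$205.00 total_interest=$5.00
After 3 (month_end (apply 1% monthly interest)): balance=$207.05 total_interest=$7.05
After 4 (deposit($100)): balance=$307.05 total_interest=$7.05
After 5 (month_end (apply 1% monthly interest)): balance=$310.12 total_interest=$10.12
After 6 (deposit($1000)): balance=$1310.12 total_interest=$10.12
After 7 (year_end (apply 8% annual interest)): balance=$1414.92 total_interest=$114.92
After 8 (withdraw($50)): balance=$1364.92 total_interest=$114.92
After 9 (deposit($100)): balance=$1464.92 total_interest=$114.92
After 10 (deposit($1000)): balance=$2464.92 total_interest=$114.92

Answer: 2464.92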